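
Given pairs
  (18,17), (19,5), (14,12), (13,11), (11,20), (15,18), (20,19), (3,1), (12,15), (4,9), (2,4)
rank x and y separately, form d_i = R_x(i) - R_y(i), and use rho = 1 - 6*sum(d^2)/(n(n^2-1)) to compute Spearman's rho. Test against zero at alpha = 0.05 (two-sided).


Step 1: Rank x and y separately (midranks; no ties here).
rank(x): 18->9, 19->10, 14->7, 13->6, 11->4, 15->8, 20->11, 3->2, 12->5, 4->3, 2->1
rank(y): 17->8, 5->3, 12->6, 11->5, 20->11, 18->9, 19->10, 1->1, 15->7, 9->4, 4->2
Step 2: d_i = R_x(i) - R_y(i); compute d_i^2.
  (9-8)^2=1, (10-3)^2=49, (7-6)^2=1, (6-5)^2=1, (4-11)^2=49, (8-9)^2=1, (11-10)^2=1, (2-1)^2=1, (5-7)^2=4, (3-4)^2=1, (1-2)^2=1
sum(d^2) = 110.
Step 3: rho = 1 - 6*110 / (11*(11^2 - 1)) = 1 - 660/1320 = 0.500000.
Step 4: Under H0, t = rho * sqrt((n-2)/(1-rho^2)) = 1.7321 ~ t(9).
Step 5: Two-sided p-value from the t-distribution with 9 df = 0.117307.
Step 6: alpha = 0.05. fail to reject H0.

rho = 0.5000, p = 0.117307, fail to reject H0 at alpha = 0.05.


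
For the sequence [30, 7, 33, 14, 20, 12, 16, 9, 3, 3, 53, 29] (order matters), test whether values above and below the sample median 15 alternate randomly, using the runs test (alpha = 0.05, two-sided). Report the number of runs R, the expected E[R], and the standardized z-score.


Step 1: Compute median = 15; label A = above, B = below.
Labels in order: ABABABABBBAA  (n_A = 6, n_B = 6)
Step 2: Count runs R = 9.
Step 3: Under H0 (random ordering), E[R] = 2*n_A*n_B/(n_A+n_B) + 1 = 2*6*6/12 + 1 = 7.0000.
        Var[R] = 2*n_A*n_B*(2*n_A*n_B - n_A - n_B) / ((n_A+n_B)^2 * (n_A+n_B-1)) = 4320/1584 = 2.7273.
        SD[R] = 1.6514.
Step 4: Continuity-corrected z = (R - 0.5 - E[R]) / SD[R] = (9 - 0.5 - 7.0000) / 1.6514 = 0.9083.
Step 5: Two-sided p-value via normal approximation = 2*(1 - Phi(|z|)) = 0.363722.
Step 6: alpha = 0.05. fail to reject H0.

R = 9, z = 0.9083, p = 0.363722, fail to reject H0.


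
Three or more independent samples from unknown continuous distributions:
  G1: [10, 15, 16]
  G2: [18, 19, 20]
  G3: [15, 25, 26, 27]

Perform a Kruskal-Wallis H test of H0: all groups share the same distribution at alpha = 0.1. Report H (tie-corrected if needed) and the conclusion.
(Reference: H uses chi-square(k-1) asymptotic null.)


Step 1: Combine all N = 10 observations and assign midranks.
sorted (value, group, rank): (10,G1,1), (15,G1,2.5), (15,G3,2.5), (16,G1,4), (18,G2,5), (19,G2,6), (20,G2,7), (25,G3,8), (26,G3,9), (27,G3,10)
Step 2: Sum ranks within each group.
R_1 = 7.5 (n_1 = 3)
R_2 = 18 (n_2 = 3)
R_3 = 29.5 (n_3 = 4)
Step 3: H = 12/(N(N+1)) * sum(R_i^2/n_i) - 3(N+1)
     = 12/(10*11) * (7.5^2/3 + 18^2/3 + 29.5^2/4) - 3*11
     = 0.109091 * 344.312 - 33
     = 4.561364.
Step 4: Ties present; correction factor C = 1 - 6/(10^3 - 10) = 0.993939. Corrected H = 4.561364 / 0.993939 = 4.589177.
Step 5: Under H0, H ~ chi^2(2); p-value = 0.100803.
Step 6: alpha = 0.1. fail to reject H0.

H = 4.5892, df = 2, p = 0.100803, fail to reject H0.


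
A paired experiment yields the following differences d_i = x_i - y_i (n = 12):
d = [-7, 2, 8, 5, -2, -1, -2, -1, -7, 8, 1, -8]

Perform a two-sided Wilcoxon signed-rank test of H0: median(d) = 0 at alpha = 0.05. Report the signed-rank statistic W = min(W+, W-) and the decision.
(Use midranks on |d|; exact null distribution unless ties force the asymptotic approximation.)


Step 1: Drop any zero differences (none here) and take |d_i|.
|d| = [7, 2, 8, 5, 2, 1, 2, 1, 7, 8, 1, 8]
Step 2: Midrank |d_i| (ties get averaged ranks).
ranks: |7|->8.5, |2|->5, |8|->11, |5|->7, |2|->5, |1|->2, |2|->5, |1|->2, |7|->8.5, |8|->11, |1|->2, |8|->11
Step 3: Attach original signs; sum ranks with positive sign and with negative sign.
W+ = 5 + 11 + 7 + 11 + 2 = 36
W- = 8.5 + 5 + 2 + 5 + 2 + 8.5 + 11 = 42
(Check: W+ + W- = 78 should equal n(n+1)/2 = 78.)
Step 4: Test statistic W = min(W+, W-) = 36.
Step 5: Ties in |d|, so use the tie-corrected normal approximation.
        E[W] = n(n+1)/4 = 12*13/4 = 39.
        Tie groups: |d|=1 (t=3), |d|=2 (t=3), |d|=7 (t=2), |d|=8 (t=3); sum(t^3 - t) = 78.
        Var[W] = n(n+1)(2n+1)/24 - sum(t^3-t)/48 = 3900/24 - 78/48 = 160.875.
        z = (W - E[W]) / sqrt(Var[W]) = (36 - 39) / 12.6837 = -0.2365.
        Two-sided p = 2*Phi(z) = 0.813025.
Step 6: alpha = 0.05. fail to reject H0.

W+ = 36, W- = 42, W = min = 36, p = 0.813025, fail to reject H0.


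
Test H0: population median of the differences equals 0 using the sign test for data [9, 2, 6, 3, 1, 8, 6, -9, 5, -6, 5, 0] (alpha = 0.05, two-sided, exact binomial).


Step 1: Discard zero differences. Original n = 12; n_eff = number of nonzero differences = 11.
Nonzero differences (with sign): +9, +2, +6, +3, +1, +8, +6, -9, +5, -6, +5
Step 2: Count signs: positive = 9, negative = 2.
Step 3: Under H0: P(positive) = 0.5, so the number of positives S ~ Bin(11, 0.5).
Step 4: Two-sided exact p-value = sum of Bin(11,0.5) probabilities at or below the observed probability = 0.065430.
Step 5: alpha = 0.05. fail to reject H0.

n_eff = 11, pos = 9, neg = 2, p = 0.065430, fail to reject H0.


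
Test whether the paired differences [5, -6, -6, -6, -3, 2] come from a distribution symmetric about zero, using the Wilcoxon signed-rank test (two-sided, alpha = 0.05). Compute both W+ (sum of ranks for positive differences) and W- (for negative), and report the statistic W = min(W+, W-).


Step 1: Drop any zero differences (none here) and take |d_i|.
|d| = [5, 6, 6, 6, 3, 2]
Step 2: Midrank |d_i| (ties get averaged ranks).
ranks: |5|->3, |6|->5, |6|->5, |6|->5, |3|->2, |2|->1
Step 3: Attach original signs; sum ranks with positive sign and with negative sign.
W+ = 3 + 1 = 4
W- = 5 + 5 + 5 + 2 = 17
(Check: W+ + W- = 21 should equal n(n+1)/2 = 21.)
Step 4: Test statistic W = min(W+, W-) = 4.
Step 5: Ties in |d|, so use the tie-corrected normal approximation.
        E[W] = n(n+1)/4 = 6*7/4 = 10.5.
        Tie groups: |d|=6 (t=3); sum(t^3 - t) = 24.
        Var[W] = n(n+1)(2n+1)/24 - sum(t^3-t)/48 = 546/24 - 24/48 = 22.25.
        z = (W - E[W]) / sqrt(Var[W]) = (4 - 10.5) / 4.7170 = -1.3780.
        Two-sided p = 2*Phi(z) = 0.168204.
Step 6: alpha = 0.05. fail to reject H0.

W+ = 4, W- = 17, W = min = 4, p = 0.168204, fail to reject H0.


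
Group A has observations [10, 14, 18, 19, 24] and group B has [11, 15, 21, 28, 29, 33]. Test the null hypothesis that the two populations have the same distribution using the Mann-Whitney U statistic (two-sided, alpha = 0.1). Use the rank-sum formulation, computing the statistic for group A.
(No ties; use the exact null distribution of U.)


Step 1: Combine and sort all 11 observations; assign midranks.
sorted (value, group): (10,X), (11,Y), (14,X), (15,Y), (18,X), (19,X), (21,Y), (24,X), (28,Y), (29,Y), (33,Y)
ranks: 10->1, 11->2, 14->3, 15->4, 18->5, 19->6, 21->7, 24->8, 28->9, 29->10, 33->11
Step 2: Rank sum for X: R1 = 1 + 3 + 5 + 6 + 8 = 23.
Step 3: U_X = R1 - n1(n1+1)/2 = 23 - 5*6/2 = 23 - 15 = 8.
       U_Y = n1*n2 - U_X = 30 - 8 = 22.
Step 4: No ties, so the exact null distribution of U (based on enumerating the C(11,5) = 462 equally likely rank assignments) gives the two-sided p-value.
Step 5: p-value = 0.246753; compare to alpha = 0.1. fail to reject H0.

U_X = 8, p = 0.246753, fail to reject H0 at alpha = 0.1.


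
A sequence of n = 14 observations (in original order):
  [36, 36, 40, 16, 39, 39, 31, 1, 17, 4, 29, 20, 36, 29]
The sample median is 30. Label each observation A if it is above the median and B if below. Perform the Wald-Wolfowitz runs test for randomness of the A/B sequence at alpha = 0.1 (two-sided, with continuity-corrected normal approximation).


Step 1: Compute median = 30; label A = above, B = below.
Labels in order: AAABAAABBBBBAB  (n_A = 7, n_B = 7)
Step 2: Count runs R = 6.
Step 3: Under H0 (random ordering), E[R] = 2*n_A*n_B/(n_A+n_B) + 1 = 2*7*7/14 + 1 = 8.0000.
        Var[R] = 2*n_A*n_B*(2*n_A*n_B - n_A - n_B) / ((n_A+n_B)^2 * (n_A+n_B-1)) = 8232/2548 = 3.2308.
        SD[R] = 1.7974.
Step 4: Continuity-corrected z = (R + 0.5 - E[R]) / SD[R] = (6 + 0.5 - 8.0000) / 1.7974 = -0.8345.
Step 5: Two-sided p-value via normal approximation = 2*(1 - Phi(|z|)) = 0.403986.
Step 6: alpha = 0.1. fail to reject H0.

R = 6, z = -0.8345, p = 0.403986, fail to reject H0.


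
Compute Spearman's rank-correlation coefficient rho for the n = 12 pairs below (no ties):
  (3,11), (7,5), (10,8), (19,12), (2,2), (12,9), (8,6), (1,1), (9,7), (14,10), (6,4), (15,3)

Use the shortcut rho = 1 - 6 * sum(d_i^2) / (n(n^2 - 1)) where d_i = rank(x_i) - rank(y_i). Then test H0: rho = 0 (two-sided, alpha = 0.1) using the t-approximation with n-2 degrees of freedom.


Step 1: Rank x and y separately (midranks; no ties here).
rank(x): 3->3, 7->5, 10->8, 19->12, 2->2, 12->9, 8->6, 1->1, 9->7, 14->10, 6->4, 15->11
rank(y): 11->11, 5->5, 8->8, 12->12, 2->2, 9->9, 6->6, 1->1, 7->7, 10->10, 4->4, 3->3
Step 2: d_i = R_x(i) - R_y(i); compute d_i^2.
  (3-11)^2=64, (5-5)^2=0, (8-8)^2=0, (12-12)^2=0, (2-2)^2=0, (9-9)^2=0, (6-6)^2=0, (1-1)^2=0, (7-7)^2=0, (10-10)^2=0, (4-4)^2=0, (11-3)^2=64
sum(d^2) = 128.
Step 3: rho = 1 - 6*128 / (12*(12^2 - 1)) = 1 - 768/1716 = 0.552448.
Step 4: Under H0, t = rho * sqrt((n-2)/(1-rho^2)) = 2.0959 ~ t(10).
Step 5: Two-sided p-value from the t-distribution with 10 df = 0.062511.
Step 6: alpha = 0.1. reject H0.

rho = 0.5524, p = 0.062511, reject H0 at alpha = 0.1.


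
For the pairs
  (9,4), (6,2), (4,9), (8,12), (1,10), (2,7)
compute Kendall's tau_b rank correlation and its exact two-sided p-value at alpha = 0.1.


Step 1: Enumerate the 15 unordered pairs (i,j) with i<j and classify each by sign(x_j-x_i) * sign(y_j-y_i).
  (1,2):dx=-3,dy=-2->C; (1,3):dx=-5,dy=+5->D; (1,4):dx=-1,dy=+8->D; (1,5):dx=-8,dy=+6->D
  (1,6):dx=-7,dy=+3->D; (2,3):dx=-2,dy=+7->D; (2,4):dx=+2,dy=+10->C; (2,5):dx=-5,dy=+8->D
  (2,6):dx=-4,dy=+5->D; (3,4):dx=+4,dy=+3->C; (3,5):dx=-3,dy=+1->D; (3,6):dx=-2,dy=-2->C
  (4,5):dx=-7,dy=-2->C; (4,6):dx=-6,dy=-5->C; (5,6):dx=+1,dy=-3->D
Step 2: C = 6, D = 9, total pairs = 15.
Step 3: tau = (C - D)/(n(n-1)/2) = (6 - 9)/15 = -0.200000.
Step 4: Exact two-sided p-value (enumerate n! = 720 permutations of y under H0): p = 0.719444.
Step 5: alpha = 0.1. fail to reject H0.

tau_b = -0.2000 (C=6, D=9), p = 0.719444, fail to reject H0.


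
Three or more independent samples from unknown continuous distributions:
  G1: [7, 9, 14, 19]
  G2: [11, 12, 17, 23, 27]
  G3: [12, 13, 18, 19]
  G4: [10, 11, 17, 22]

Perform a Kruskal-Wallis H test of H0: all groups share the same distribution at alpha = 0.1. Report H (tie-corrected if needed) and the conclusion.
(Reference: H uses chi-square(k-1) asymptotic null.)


Step 1: Combine all N = 17 observations and assign midranks.
sorted (value, group, rank): (7,G1,1), (9,G1,2), (10,G4,3), (11,G2,4.5), (11,G4,4.5), (12,G2,6.5), (12,G3,6.5), (13,G3,8), (14,G1,9), (17,G2,10.5), (17,G4,10.5), (18,G3,12), (19,G1,13.5), (19,G3,13.5), (22,G4,15), (23,G2,16), (27,G2,17)
Step 2: Sum ranks within each group.
R_1 = 25.5 (n_1 = 4)
R_2 = 54.5 (n_2 = 5)
R_3 = 40 (n_3 = 4)
R_4 = 33 (n_4 = 4)
Step 3: H = 12/(N(N+1)) * sum(R_i^2/n_i) - 3(N+1)
     = 12/(17*18) * (25.5^2/4 + 54.5^2/5 + 40^2/4 + 33^2/4) - 3*18
     = 0.039216 * 1428.86 - 54
     = 2.033824.
Step 4: Ties present; correction factor C = 1 - 24/(17^3 - 17) = 0.995098. Corrected H = 2.033824 / 0.995098 = 2.043842.
Step 5: Under H0, H ~ chi^2(3); p-value = 0.563357.
Step 6: alpha = 0.1. fail to reject H0.

H = 2.0438, df = 3, p = 0.563357, fail to reject H0.


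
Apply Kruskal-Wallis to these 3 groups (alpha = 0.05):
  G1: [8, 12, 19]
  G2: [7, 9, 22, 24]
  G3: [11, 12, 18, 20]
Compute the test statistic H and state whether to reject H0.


Step 1: Combine all N = 11 observations and assign midranks.
sorted (value, group, rank): (7,G2,1), (8,G1,2), (9,G2,3), (11,G3,4), (12,G1,5.5), (12,G3,5.5), (18,G3,7), (19,G1,8), (20,G3,9), (22,G2,10), (24,G2,11)
Step 2: Sum ranks within each group.
R_1 = 15.5 (n_1 = 3)
R_2 = 25 (n_2 = 4)
R_3 = 25.5 (n_3 = 4)
Step 3: H = 12/(N(N+1)) * sum(R_i^2/n_i) - 3(N+1)
     = 12/(11*12) * (15.5^2/3 + 25^2/4 + 25.5^2/4) - 3*12
     = 0.090909 * 398.896 - 36
     = 0.263258.
Step 4: Ties present; correction factor C = 1 - 6/(11^3 - 11) = 0.995455. Corrected H = 0.263258 / 0.995455 = 0.264460.
Step 5: Under H0, H ~ chi^2(2); p-value = 0.876140.
Step 6: alpha = 0.05. fail to reject H0.

H = 0.2645, df = 2, p = 0.876140, fail to reject H0.


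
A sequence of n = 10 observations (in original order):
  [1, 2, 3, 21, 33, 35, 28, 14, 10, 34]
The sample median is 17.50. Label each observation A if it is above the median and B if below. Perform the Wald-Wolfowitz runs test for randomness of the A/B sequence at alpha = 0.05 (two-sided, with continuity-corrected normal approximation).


Step 1: Compute median = 17.50; label A = above, B = below.
Labels in order: BBBAAAABBA  (n_A = 5, n_B = 5)
Step 2: Count runs R = 4.
Step 3: Under H0 (random ordering), E[R] = 2*n_A*n_B/(n_A+n_B) + 1 = 2*5*5/10 + 1 = 6.0000.
        Var[R] = 2*n_A*n_B*(2*n_A*n_B - n_A - n_B) / ((n_A+n_B)^2 * (n_A+n_B-1)) = 2000/900 = 2.2222.
        SD[R] = 1.4907.
Step 4: Continuity-corrected z = (R + 0.5 - E[R]) / SD[R] = (4 + 0.5 - 6.0000) / 1.4907 = -1.0062.
Step 5: Two-sided p-value via normal approximation = 2*(1 - Phi(|z|)) = 0.314305.
Step 6: alpha = 0.05. fail to reject H0.

R = 4, z = -1.0062, p = 0.314305, fail to reject H0.


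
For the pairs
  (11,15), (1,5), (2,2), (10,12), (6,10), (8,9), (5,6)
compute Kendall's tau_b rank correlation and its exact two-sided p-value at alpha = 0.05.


Step 1: Enumerate the 21 unordered pairs (i,j) with i<j and classify each by sign(x_j-x_i) * sign(y_j-y_i).
  (1,2):dx=-10,dy=-10->C; (1,3):dx=-9,dy=-13->C; (1,4):dx=-1,dy=-3->C; (1,5):dx=-5,dy=-5->C
  (1,6):dx=-3,dy=-6->C; (1,7):dx=-6,dy=-9->C; (2,3):dx=+1,dy=-3->D; (2,4):dx=+9,dy=+7->C
  (2,5):dx=+5,dy=+5->C; (2,6):dx=+7,dy=+4->C; (2,7):dx=+4,dy=+1->C; (3,4):dx=+8,dy=+10->C
  (3,5):dx=+4,dy=+8->C; (3,6):dx=+6,dy=+7->C; (3,7):dx=+3,dy=+4->C; (4,5):dx=-4,dy=-2->C
  (4,6):dx=-2,dy=-3->C; (4,7):dx=-5,dy=-6->C; (5,6):dx=+2,dy=-1->D; (5,7):dx=-1,dy=-4->C
  (6,7):dx=-3,dy=-3->C
Step 2: C = 19, D = 2, total pairs = 21.
Step 3: tau = (C - D)/(n(n-1)/2) = (19 - 2)/21 = 0.809524.
Step 4: Exact two-sided p-value (enumerate n! = 5040 permutations of y under H0): p = 0.010714.
Step 5: alpha = 0.05. reject H0.

tau_b = 0.8095 (C=19, D=2), p = 0.010714, reject H0.


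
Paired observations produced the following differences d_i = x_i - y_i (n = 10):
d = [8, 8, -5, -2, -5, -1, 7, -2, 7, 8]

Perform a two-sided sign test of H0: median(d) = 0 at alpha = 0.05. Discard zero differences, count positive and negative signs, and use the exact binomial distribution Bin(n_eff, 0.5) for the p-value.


Step 1: Discard zero differences. Original n = 10; n_eff = number of nonzero differences = 10.
Nonzero differences (with sign): +8, +8, -5, -2, -5, -1, +7, -2, +7, +8
Step 2: Count signs: positive = 5, negative = 5.
Step 3: Under H0: P(positive) = 0.5, so the number of positives S ~ Bin(10, 0.5).
Step 4: Two-sided exact p-value = sum of Bin(10,0.5) probabilities at or below the observed probability = 1.000000.
Step 5: alpha = 0.05. fail to reject H0.

n_eff = 10, pos = 5, neg = 5, p = 1.000000, fail to reject H0.


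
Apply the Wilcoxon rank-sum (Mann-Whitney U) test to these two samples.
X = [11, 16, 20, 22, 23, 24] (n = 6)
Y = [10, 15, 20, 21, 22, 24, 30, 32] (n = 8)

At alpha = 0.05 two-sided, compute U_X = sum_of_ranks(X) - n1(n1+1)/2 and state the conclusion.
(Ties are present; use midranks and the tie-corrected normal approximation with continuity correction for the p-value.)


Step 1: Combine and sort all 14 observations; assign midranks.
sorted (value, group): (10,Y), (11,X), (15,Y), (16,X), (20,X), (20,Y), (21,Y), (22,X), (22,Y), (23,X), (24,X), (24,Y), (30,Y), (32,Y)
ranks: 10->1, 11->2, 15->3, 16->4, 20->5.5, 20->5.5, 21->7, 22->8.5, 22->8.5, 23->10, 24->11.5, 24->11.5, 30->13, 32->14
Step 2: Rank sum for X: R1 = 2 + 4 + 5.5 + 8.5 + 10 + 11.5 = 41.5.
Step 3: U_X = R1 - n1(n1+1)/2 = 41.5 - 6*7/2 = 41.5 - 21 = 20.5.
       U_Y = n1*n2 - U_X = 48 - 20.5 = 27.5.
Step 4: Ties are present, so use the tie-corrected normal approximation (with continuity correction) for the p-value.
Step 5: p-value = 0.697586; compare to alpha = 0.05. fail to reject H0.

U_X = 20.5, p = 0.697586, fail to reject H0 at alpha = 0.05.


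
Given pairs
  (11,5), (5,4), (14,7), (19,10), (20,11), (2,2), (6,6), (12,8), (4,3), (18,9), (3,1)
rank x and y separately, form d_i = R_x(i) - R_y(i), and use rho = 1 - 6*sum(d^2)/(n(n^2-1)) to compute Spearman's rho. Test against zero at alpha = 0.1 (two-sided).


Step 1: Rank x and y separately (midranks; no ties here).
rank(x): 11->6, 5->4, 14->8, 19->10, 20->11, 2->1, 6->5, 12->7, 4->3, 18->9, 3->2
rank(y): 5->5, 4->4, 7->7, 10->10, 11->11, 2->2, 6->6, 8->8, 3->3, 9->9, 1->1
Step 2: d_i = R_x(i) - R_y(i); compute d_i^2.
  (6-5)^2=1, (4-4)^2=0, (8-7)^2=1, (10-10)^2=0, (11-11)^2=0, (1-2)^2=1, (5-6)^2=1, (7-8)^2=1, (3-3)^2=0, (9-9)^2=0, (2-1)^2=1
sum(d^2) = 6.
Step 3: rho = 1 - 6*6 / (11*(11^2 - 1)) = 1 - 36/1320 = 0.972727.
Step 4: Under H0, t = rho * sqrt((n-2)/(1-rho^2)) = 12.5810 ~ t(9).
Step 5: Two-sided p-value from the t-distribution with 9 df = 0.000001.
Step 6: alpha = 0.1. reject H0.

rho = 0.9727, p = 0.000001, reject H0 at alpha = 0.1.


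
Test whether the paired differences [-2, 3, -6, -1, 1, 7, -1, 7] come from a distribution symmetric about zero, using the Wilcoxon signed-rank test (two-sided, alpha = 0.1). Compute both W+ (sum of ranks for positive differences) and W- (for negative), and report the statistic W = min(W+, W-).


Step 1: Drop any zero differences (none here) and take |d_i|.
|d| = [2, 3, 6, 1, 1, 7, 1, 7]
Step 2: Midrank |d_i| (ties get averaged ranks).
ranks: |2|->4, |3|->5, |6|->6, |1|->2, |1|->2, |7|->7.5, |1|->2, |7|->7.5
Step 3: Attach original signs; sum ranks with positive sign and with negative sign.
W+ = 5 + 2 + 7.5 + 7.5 = 22
W- = 4 + 6 + 2 + 2 = 14
(Check: W+ + W- = 36 should equal n(n+1)/2 = 36.)
Step 4: Test statistic W = min(W+, W-) = 14.
Step 5: Ties in |d|, so use the tie-corrected normal approximation.
        E[W] = n(n+1)/4 = 8*9/4 = 18.
        Tie groups: |d|=1 (t=3), |d|=7 (t=2); sum(t^3 - t) = 30.
        Var[W] = n(n+1)(2n+1)/24 - sum(t^3-t)/48 = 1224/24 - 30/48 = 50.375.
        z = (W - E[W]) / sqrt(Var[W]) = (14 - 18) / 7.0975 = -0.5636.
        Two-sided p = 2*Phi(z) = 0.573043.
Step 6: alpha = 0.1. fail to reject H0.

W+ = 22, W- = 14, W = min = 14, p = 0.573043, fail to reject H0.


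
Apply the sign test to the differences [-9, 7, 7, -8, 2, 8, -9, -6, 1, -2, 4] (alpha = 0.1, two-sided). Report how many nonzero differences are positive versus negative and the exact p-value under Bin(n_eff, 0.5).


Step 1: Discard zero differences. Original n = 11; n_eff = number of nonzero differences = 11.
Nonzero differences (with sign): -9, +7, +7, -8, +2, +8, -9, -6, +1, -2, +4
Step 2: Count signs: positive = 6, negative = 5.
Step 3: Under H0: P(positive) = 0.5, so the number of positives S ~ Bin(11, 0.5).
Step 4: Two-sided exact p-value = sum of Bin(11,0.5) probabilities at or below the observed probability = 1.000000.
Step 5: alpha = 0.1. fail to reject H0.

n_eff = 11, pos = 6, neg = 5, p = 1.000000, fail to reject H0.


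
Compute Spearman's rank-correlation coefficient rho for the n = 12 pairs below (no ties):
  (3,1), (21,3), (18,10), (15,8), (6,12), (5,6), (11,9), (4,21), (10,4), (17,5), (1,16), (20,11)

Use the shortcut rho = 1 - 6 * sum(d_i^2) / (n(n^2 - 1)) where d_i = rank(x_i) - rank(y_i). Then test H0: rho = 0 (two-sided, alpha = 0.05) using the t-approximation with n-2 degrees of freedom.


Step 1: Rank x and y separately (midranks; no ties here).
rank(x): 3->2, 21->12, 18->10, 15->8, 6->5, 5->4, 11->7, 4->3, 10->6, 17->9, 1->1, 20->11
rank(y): 1->1, 3->2, 10->8, 8->6, 12->10, 6->5, 9->7, 21->12, 4->3, 5->4, 16->11, 11->9
Step 2: d_i = R_x(i) - R_y(i); compute d_i^2.
  (2-1)^2=1, (12-2)^2=100, (10-8)^2=4, (8-6)^2=4, (5-10)^2=25, (4-5)^2=1, (7-7)^2=0, (3-12)^2=81, (6-3)^2=9, (9-4)^2=25, (1-11)^2=100, (11-9)^2=4
sum(d^2) = 354.
Step 3: rho = 1 - 6*354 / (12*(12^2 - 1)) = 1 - 2124/1716 = -0.237762.
Step 4: Under H0, t = rho * sqrt((n-2)/(1-rho^2)) = -0.7741 ~ t(10).
Step 5: Two-sided p-value from the t-distribution with 10 df = 0.456801.
Step 6: alpha = 0.05. fail to reject H0.

rho = -0.2378, p = 0.456801, fail to reject H0 at alpha = 0.05.


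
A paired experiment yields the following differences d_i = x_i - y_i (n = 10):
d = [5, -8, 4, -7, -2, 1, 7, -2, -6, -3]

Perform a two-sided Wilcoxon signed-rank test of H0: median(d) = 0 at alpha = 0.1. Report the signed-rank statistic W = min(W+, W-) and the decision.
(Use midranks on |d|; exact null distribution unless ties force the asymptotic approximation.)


Step 1: Drop any zero differences (none here) and take |d_i|.
|d| = [5, 8, 4, 7, 2, 1, 7, 2, 6, 3]
Step 2: Midrank |d_i| (ties get averaged ranks).
ranks: |5|->6, |8|->10, |4|->5, |7|->8.5, |2|->2.5, |1|->1, |7|->8.5, |2|->2.5, |6|->7, |3|->4
Step 3: Attach original signs; sum ranks with positive sign and with negative sign.
W+ = 6 + 5 + 1 + 8.5 = 20.5
W- = 10 + 8.5 + 2.5 + 2.5 + 7 + 4 = 34.5
(Check: W+ + W- = 55 should equal n(n+1)/2 = 55.)
Step 4: Test statistic W = min(W+, W-) = 20.5.
Step 5: Ties in |d|, so use the tie-corrected normal approximation.
        E[W] = n(n+1)/4 = 10*11/4 = 27.5.
        Tie groups: |d|=2 (t=2), |d|=7 (t=2); sum(t^3 - t) = 12.
        Var[W] = n(n+1)(2n+1)/24 - sum(t^3-t)/48 = 2310/24 - 12/48 = 96.
        z = (W - E[W]) / sqrt(Var[W]) = (20.5 - 27.5) / 9.7980 = -0.7144.
        Two-sided p = 2*Phi(z) = 0.474959.
Step 6: alpha = 0.1. fail to reject H0.

W+ = 20.5, W- = 34.5, W = min = 20.5, p = 0.474959, fail to reject H0.


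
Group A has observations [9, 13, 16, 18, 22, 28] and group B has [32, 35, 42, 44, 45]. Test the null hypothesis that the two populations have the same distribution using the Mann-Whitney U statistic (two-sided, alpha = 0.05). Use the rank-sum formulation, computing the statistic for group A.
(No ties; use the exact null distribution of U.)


Step 1: Combine and sort all 11 observations; assign midranks.
sorted (value, group): (9,X), (13,X), (16,X), (18,X), (22,X), (28,X), (32,Y), (35,Y), (42,Y), (44,Y), (45,Y)
ranks: 9->1, 13->2, 16->3, 18->4, 22->5, 28->6, 32->7, 35->8, 42->9, 44->10, 45->11
Step 2: Rank sum for X: R1 = 1 + 2 + 3 + 4 + 5 + 6 = 21.
Step 3: U_X = R1 - n1(n1+1)/2 = 21 - 6*7/2 = 21 - 21 = 0.
       U_Y = n1*n2 - U_X = 30 - 0 = 30.
Step 4: No ties, so the exact null distribution of U (based on enumerating the C(11,6) = 462 equally likely rank assignments) gives the two-sided p-value.
Step 5: p-value = 0.004329; compare to alpha = 0.05. reject H0.

U_X = 0, p = 0.004329, reject H0 at alpha = 0.05.


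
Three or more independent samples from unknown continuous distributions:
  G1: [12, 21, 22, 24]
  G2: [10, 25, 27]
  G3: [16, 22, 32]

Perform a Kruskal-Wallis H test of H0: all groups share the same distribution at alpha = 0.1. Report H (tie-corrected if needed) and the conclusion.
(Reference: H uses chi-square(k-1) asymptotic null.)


Step 1: Combine all N = 10 observations and assign midranks.
sorted (value, group, rank): (10,G2,1), (12,G1,2), (16,G3,3), (21,G1,4), (22,G1,5.5), (22,G3,5.5), (24,G1,7), (25,G2,8), (27,G2,9), (32,G3,10)
Step 2: Sum ranks within each group.
R_1 = 18.5 (n_1 = 4)
R_2 = 18 (n_2 = 3)
R_3 = 18.5 (n_3 = 3)
Step 3: H = 12/(N(N+1)) * sum(R_i^2/n_i) - 3(N+1)
     = 12/(10*11) * (18.5^2/4 + 18^2/3 + 18.5^2/3) - 3*11
     = 0.109091 * 307.646 - 33
     = 0.561364.
Step 4: Ties present; correction factor C = 1 - 6/(10^3 - 10) = 0.993939. Corrected H = 0.561364 / 0.993939 = 0.564787.
Step 5: Under H0, H ~ chi^2(2); p-value = 0.753977.
Step 6: alpha = 0.1. fail to reject H0.

H = 0.5648, df = 2, p = 0.753977, fail to reject H0.


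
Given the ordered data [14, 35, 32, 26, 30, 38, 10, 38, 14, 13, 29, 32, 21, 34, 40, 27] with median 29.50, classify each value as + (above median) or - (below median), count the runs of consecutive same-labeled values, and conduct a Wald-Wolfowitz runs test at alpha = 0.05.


Step 1: Compute median = 29.50; label A = above, B = below.
Labels in order: BAABAABABBBABAAB  (n_A = 8, n_B = 8)
Step 2: Count runs R = 11.
Step 3: Under H0 (random ordering), E[R] = 2*n_A*n_B/(n_A+n_B) + 1 = 2*8*8/16 + 1 = 9.0000.
        Var[R] = 2*n_A*n_B*(2*n_A*n_B - n_A - n_B) / ((n_A+n_B)^2 * (n_A+n_B-1)) = 14336/3840 = 3.7333.
        SD[R] = 1.9322.
Step 4: Continuity-corrected z = (R - 0.5 - E[R]) / SD[R] = (11 - 0.5 - 9.0000) / 1.9322 = 0.7763.
Step 5: Two-sided p-value via normal approximation = 2*(1 - Phi(|z|)) = 0.437558.
Step 6: alpha = 0.05. fail to reject H0.

R = 11, z = 0.7763, p = 0.437558, fail to reject H0.


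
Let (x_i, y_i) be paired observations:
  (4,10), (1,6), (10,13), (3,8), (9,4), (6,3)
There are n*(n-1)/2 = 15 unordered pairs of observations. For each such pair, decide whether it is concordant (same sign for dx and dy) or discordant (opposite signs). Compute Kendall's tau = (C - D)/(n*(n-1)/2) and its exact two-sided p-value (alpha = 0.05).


Step 1: Enumerate the 15 unordered pairs (i,j) with i<j and classify each by sign(x_j-x_i) * sign(y_j-y_i).
  (1,2):dx=-3,dy=-4->C; (1,3):dx=+6,dy=+3->C; (1,4):dx=-1,dy=-2->C; (1,5):dx=+5,dy=-6->D
  (1,6):dx=+2,dy=-7->D; (2,3):dx=+9,dy=+7->C; (2,4):dx=+2,dy=+2->C; (2,5):dx=+8,dy=-2->D
  (2,6):dx=+5,dy=-3->D; (3,4):dx=-7,dy=-5->C; (3,5):dx=-1,dy=-9->C; (3,6):dx=-4,dy=-10->C
  (4,5):dx=+6,dy=-4->D; (4,6):dx=+3,dy=-5->D; (5,6):dx=-3,dy=-1->C
Step 2: C = 9, D = 6, total pairs = 15.
Step 3: tau = (C - D)/(n(n-1)/2) = (9 - 6)/15 = 0.200000.
Step 4: Exact two-sided p-value (enumerate n! = 720 permutations of y under H0): p = 0.719444.
Step 5: alpha = 0.05. fail to reject H0.

tau_b = 0.2000 (C=9, D=6), p = 0.719444, fail to reject H0.


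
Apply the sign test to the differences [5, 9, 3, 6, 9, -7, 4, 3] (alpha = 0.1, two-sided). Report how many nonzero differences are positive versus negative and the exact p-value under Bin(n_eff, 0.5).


Step 1: Discard zero differences. Original n = 8; n_eff = number of nonzero differences = 8.
Nonzero differences (with sign): +5, +9, +3, +6, +9, -7, +4, +3
Step 2: Count signs: positive = 7, negative = 1.
Step 3: Under H0: P(positive) = 0.5, so the number of positives S ~ Bin(8, 0.5).
Step 4: Two-sided exact p-value = sum of Bin(8,0.5) probabilities at or below the observed probability = 0.070312.
Step 5: alpha = 0.1. reject H0.

n_eff = 8, pos = 7, neg = 1, p = 0.070312, reject H0.


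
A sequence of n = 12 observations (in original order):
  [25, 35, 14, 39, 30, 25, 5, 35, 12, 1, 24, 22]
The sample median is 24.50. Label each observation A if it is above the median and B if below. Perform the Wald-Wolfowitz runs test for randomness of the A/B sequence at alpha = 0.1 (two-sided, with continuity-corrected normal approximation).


Step 1: Compute median = 24.50; label A = above, B = below.
Labels in order: AABAAABABBBB  (n_A = 6, n_B = 6)
Step 2: Count runs R = 6.
Step 3: Under H0 (random ordering), E[R] = 2*n_A*n_B/(n_A+n_B) + 1 = 2*6*6/12 + 1 = 7.0000.
        Var[R] = 2*n_A*n_B*(2*n_A*n_B - n_A - n_B) / ((n_A+n_B)^2 * (n_A+n_B-1)) = 4320/1584 = 2.7273.
        SD[R] = 1.6514.
Step 4: Continuity-corrected z = (R + 0.5 - E[R]) / SD[R] = (6 + 0.5 - 7.0000) / 1.6514 = -0.3028.
Step 5: Two-sided p-value via normal approximation = 2*(1 - Phi(|z|)) = 0.762069.
Step 6: alpha = 0.1. fail to reject H0.

R = 6, z = -0.3028, p = 0.762069, fail to reject H0.


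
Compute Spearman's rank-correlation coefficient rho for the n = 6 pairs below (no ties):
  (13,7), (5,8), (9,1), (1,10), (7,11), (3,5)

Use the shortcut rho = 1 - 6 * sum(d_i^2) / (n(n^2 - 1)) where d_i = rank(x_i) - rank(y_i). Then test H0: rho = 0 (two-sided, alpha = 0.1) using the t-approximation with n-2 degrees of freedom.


Step 1: Rank x and y separately (midranks; no ties here).
rank(x): 13->6, 5->3, 9->5, 1->1, 7->4, 3->2
rank(y): 7->3, 8->4, 1->1, 10->5, 11->6, 5->2
Step 2: d_i = R_x(i) - R_y(i); compute d_i^2.
  (6-3)^2=9, (3-4)^2=1, (5-1)^2=16, (1-5)^2=16, (4-6)^2=4, (2-2)^2=0
sum(d^2) = 46.
Step 3: rho = 1 - 6*46 / (6*(6^2 - 1)) = 1 - 276/210 = -0.314286.
Step 4: Under H0, t = rho * sqrt((n-2)/(1-rho^2)) = -0.6621 ~ t(4).
Step 5: Two-sided p-value from the t-distribution with 4 df = 0.544093.
Step 6: alpha = 0.1. fail to reject H0.

rho = -0.3143, p = 0.544093, fail to reject H0 at alpha = 0.1.


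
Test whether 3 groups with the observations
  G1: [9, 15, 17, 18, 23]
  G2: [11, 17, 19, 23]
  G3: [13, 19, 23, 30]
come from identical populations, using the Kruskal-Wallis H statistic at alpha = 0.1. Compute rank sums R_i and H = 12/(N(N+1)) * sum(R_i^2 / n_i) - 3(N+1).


Step 1: Combine all N = 13 observations and assign midranks.
sorted (value, group, rank): (9,G1,1), (11,G2,2), (13,G3,3), (15,G1,4), (17,G1,5.5), (17,G2,5.5), (18,G1,7), (19,G2,8.5), (19,G3,8.5), (23,G1,11), (23,G2,11), (23,G3,11), (30,G3,13)
Step 2: Sum ranks within each group.
R_1 = 28.5 (n_1 = 5)
R_2 = 27 (n_2 = 4)
R_3 = 35.5 (n_3 = 4)
Step 3: H = 12/(N(N+1)) * sum(R_i^2/n_i) - 3(N+1)
     = 12/(13*14) * (28.5^2/5 + 27^2/4 + 35.5^2/4) - 3*14
     = 0.065934 * 659.763 - 42
     = 1.500824.
Step 4: Ties present; correction factor C = 1 - 36/(13^3 - 13) = 0.983516. Corrected H = 1.500824 / 0.983516 = 1.525978.
Step 5: Under H0, H ~ chi^2(2); p-value = 0.466271.
Step 6: alpha = 0.1. fail to reject H0.

H = 1.5260, df = 2, p = 0.466271, fail to reject H0.


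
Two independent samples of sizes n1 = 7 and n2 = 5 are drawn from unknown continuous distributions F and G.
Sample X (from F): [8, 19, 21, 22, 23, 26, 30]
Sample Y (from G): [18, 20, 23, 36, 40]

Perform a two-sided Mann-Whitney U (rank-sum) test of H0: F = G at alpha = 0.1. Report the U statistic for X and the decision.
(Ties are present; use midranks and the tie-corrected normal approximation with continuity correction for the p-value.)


Step 1: Combine and sort all 12 observations; assign midranks.
sorted (value, group): (8,X), (18,Y), (19,X), (20,Y), (21,X), (22,X), (23,X), (23,Y), (26,X), (30,X), (36,Y), (40,Y)
ranks: 8->1, 18->2, 19->3, 20->4, 21->5, 22->6, 23->7.5, 23->7.5, 26->9, 30->10, 36->11, 40->12
Step 2: Rank sum for X: R1 = 1 + 3 + 5 + 6 + 7.5 + 9 + 10 = 41.5.
Step 3: U_X = R1 - n1(n1+1)/2 = 41.5 - 7*8/2 = 41.5 - 28 = 13.5.
       U_Y = n1*n2 - U_X = 35 - 13.5 = 21.5.
Step 4: Ties are present, so use the tie-corrected normal approximation (with continuity correction) for the p-value.
Step 5: p-value = 0.569088; compare to alpha = 0.1. fail to reject H0.

U_X = 13.5, p = 0.569088, fail to reject H0 at alpha = 0.1.


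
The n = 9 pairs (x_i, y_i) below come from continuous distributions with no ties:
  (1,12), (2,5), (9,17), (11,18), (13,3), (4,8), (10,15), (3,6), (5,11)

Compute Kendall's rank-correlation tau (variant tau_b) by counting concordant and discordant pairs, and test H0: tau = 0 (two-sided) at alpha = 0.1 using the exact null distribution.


Step 1: Enumerate the 36 unordered pairs (i,j) with i<j and classify each by sign(x_j-x_i) * sign(y_j-y_i).
  (1,2):dx=+1,dy=-7->D; (1,3):dx=+8,dy=+5->C; (1,4):dx=+10,dy=+6->C; (1,5):dx=+12,dy=-9->D
  (1,6):dx=+3,dy=-4->D; (1,7):dx=+9,dy=+3->C; (1,8):dx=+2,dy=-6->D; (1,9):dx=+4,dy=-1->D
  (2,3):dx=+7,dy=+12->C; (2,4):dx=+9,dy=+13->C; (2,5):dx=+11,dy=-2->D; (2,6):dx=+2,dy=+3->C
  (2,7):dx=+8,dy=+10->C; (2,8):dx=+1,dy=+1->C; (2,9):dx=+3,dy=+6->C; (3,4):dx=+2,dy=+1->C
  (3,5):dx=+4,dy=-14->D; (3,6):dx=-5,dy=-9->C; (3,7):dx=+1,dy=-2->D; (3,8):dx=-6,dy=-11->C
  (3,9):dx=-4,dy=-6->C; (4,5):dx=+2,dy=-15->D; (4,6):dx=-7,dy=-10->C; (4,7):dx=-1,dy=-3->C
  (4,8):dx=-8,dy=-12->C; (4,9):dx=-6,dy=-7->C; (5,6):dx=-9,dy=+5->D; (5,7):dx=-3,dy=+12->D
  (5,8):dx=-10,dy=+3->D; (5,9):dx=-8,dy=+8->D; (6,7):dx=+6,dy=+7->C; (6,8):dx=-1,dy=-2->C
  (6,9):dx=+1,dy=+3->C; (7,8):dx=-7,dy=-9->C; (7,9):dx=-5,dy=-4->C; (8,9):dx=+2,dy=+5->C
Step 2: C = 23, D = 13, total pairs = 36.
Step 3: tau = (C - D)/(n(n-1)/2) = (23 - 13)/36 = 0.277778.
Step 4: Exact two-sided p-value (enumerate n! = 362880 permutations of y under H0): p = 0.358488.
Step 5: alpha = 0.1. fail to reject H0.

tau_b = 0.2778 (C=23, D=13), p = 0.358488, fail to reject H0.


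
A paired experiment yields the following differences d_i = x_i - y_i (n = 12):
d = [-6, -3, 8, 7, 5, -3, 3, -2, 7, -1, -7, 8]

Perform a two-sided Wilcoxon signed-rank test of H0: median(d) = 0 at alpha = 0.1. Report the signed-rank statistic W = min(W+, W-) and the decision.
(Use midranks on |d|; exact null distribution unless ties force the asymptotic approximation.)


Step 1: Drop any zero differences (none here) and take |d_i|.
|d| = [6, 3, 8, 7, 5, 3, 3, 2, 7, 1, 7, 8]
Step 2: Midrank |d_i| (ties get averaged ranks).
ranks: |6|->7, |3|->4, |8|->11.5, |7|->9, |5|->6, |3|->4, |3|->4, |2|->2, |7|->9, |1|->1, |7|->9, |8|->11.5
Step 3: Attach original signs; sum ranks with positive sign and with negative sign.
W+ = 11.5 + 9 + 6 + 4 + 9 + 11.5 = 51
W- = 7 + 4 + 4 + 2 + 1 + 9 = 27
(Check: W+ + W- = 78 should equal n(n+1)/2 = 78.)
Step 4: Test statistic W = min(W+, W-) = 27.
Step 5: Ties in |d|, so use the tie-corrected normal approximation.
        E[W] = n(n+1)/4 = 12*13/4 = 39.
        Tie groups: |d|=3 (t=3), |d|=7 (t=3), |d|=8 (t=2); sum(t^3 - t) = 54.
        Var[W] = n(n+1)(2n+1)/24 - sum(t^3-t)/48 = 3900/24 - 54/48 = 161.375.
        z = (W - E[W]) / sqrt(Var[W]) = (27 - 39) / 12.7033 = -0.9446.
        Two-sided p = 2*Phi(z) = 0.344846.
Step 6: alpha = 0.1. fail to reject H0.

W+ = 51, W- = 27, W = min = 27, p = 0.344846, fail to reject H0.


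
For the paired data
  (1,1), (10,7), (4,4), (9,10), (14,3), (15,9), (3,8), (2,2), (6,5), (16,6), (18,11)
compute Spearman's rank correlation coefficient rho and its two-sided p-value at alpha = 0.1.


Step 1: Rank x and y separately (midranks; no ties here).
rank(x): 1->1, 10->7, 4->4, 9->6, 14->8, 15->9, 3->3, 2->2, 6->5, 16->10, 18->11
rank(y): 1->1, 7->7, 4->4, 10->10, 3->3, 9->9, 8->8, 2->2, 5->5, 6->6, 11->11
Step 2: d_i = R_x(i) - R_y(i); compute d_i^2.
  (1-1)^2=0, (7-7)^2=0, (4-4)^2=0, (6-10)^2=16, (8-3)^2=25, (9-9)^2=0, (3-8)^2=25, (2-2)^2=0, (5-5)^2=0, (10-6)^2=16, (11-11)^2=0
sum(d^2) = 82.
Step 3: rho = 1 - 6*82 / (11*(11^2 - 1)) = 1 - 492/1320 = 0.627273.
Step 4: Under H0, t = rho * sqrt((n-2)/(1-rho^2)) = 2.4163 ~ t(9).
Step 5: Two-sided p-value from the t-distribution with 9 df = 0.038845.
Step 6: alpha = 0.1. reject H0.

rho = 0.6273, p = 0.038845, reject H0 at alpha = 0.1.


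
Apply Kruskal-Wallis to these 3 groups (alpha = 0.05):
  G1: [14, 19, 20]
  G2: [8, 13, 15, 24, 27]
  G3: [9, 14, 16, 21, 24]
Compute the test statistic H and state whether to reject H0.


Step 1: Combine all N = 13 observations and assign midranks.
sorted (value, group, rank): (8,G2,1), (9,G3,2), (13,G2,3), (14,G1,4.5), (14,G3,4.5), (15,G2,6), (16,G3,7), (19,G1,8), (20,G1,9), (21,G3,10), (24,G2,11.5), (24,G3,11.5), (27,G2,13)
Step 2: Sum ranks within each group.
R_1 = 21.5 (n_1 = 3)
R_2 = 34.5 (n_2 = 5)
R_3 = 35 (n_3 = 5)
Step 3: H = 12/(N(N+1)) * sum(R_i^2/n_i) - 3(N+1)
     = 12/(13*14) * (21.5^2/3 + 34.5^2/5 + 35^2/5) - 3*14
     = 0.065934 * 637.133 - 42
     = 0.008791.
Step 4: Ties present; correction factor C = 1 - 12/(13^3 - 13) = 0.994505. Corrected H = 0.008791 / 0.994505 = 0.008840.
Step 5: Under H0, H ~ chi^2(2); p-value = 0.995590.
Step 6: alpha = 0.05. fail to reject H0.

H = 0.0088, df = 2, p = 0.995590, fail to reject H0.


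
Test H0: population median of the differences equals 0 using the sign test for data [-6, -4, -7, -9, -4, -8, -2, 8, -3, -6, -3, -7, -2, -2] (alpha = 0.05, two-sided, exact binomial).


Step 1: Discard zero differences. Original n = 14; n_eff = number of nonzero differences = 14.
Nonzero differences (with sign): -6, -4, -7, -9, -4, -8, -2, +8, -3, -6, -3, -7, -2, -2
Step 2: Count signs: positive = 1, negative = 13.
Step 3: Under H0: P(positive) = 0.5, so the number of positives S ~ Bin(14, 0.5).
Step 4: Two-sided exact p-value = sum of Bin(14,0.5) probabilities at or below the observed probability = 0.001831.
Step 5: alpha = 0.05. reject H0.

n_eff = 14, pos = 1, neg = 13, p = 0.001831, reject H0.


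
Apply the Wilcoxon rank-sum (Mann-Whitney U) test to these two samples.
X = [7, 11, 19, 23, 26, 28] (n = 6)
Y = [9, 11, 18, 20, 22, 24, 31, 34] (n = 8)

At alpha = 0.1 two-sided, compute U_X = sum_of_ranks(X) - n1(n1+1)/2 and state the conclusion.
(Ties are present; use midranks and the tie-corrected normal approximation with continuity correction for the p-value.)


Step 1: Combine and sort all 14 observations; assign midranks.
sorted (value, group): (7,X), (9,Y), (11,X), (11,Y), (18,Y), (19,X), (20,Y), (22,Y), (23,X), (24,Y), (26,X), (28,X), (31,Y), (34,Y)
ranks: 7->1, 9->2, 11->3.5, 11->3.5, 18->5, 19->6, 20->7, 22->8, 23->9, 24->10, 26->11, 28->12, 31->13, 34->14
Step 2: Rank sum for X: R1 = 1 + 3.5 + 6 + 9 + 11 + 12 = 42.5.
Step 3: U_X = R1 - n1(n1+1)/2 = 42.5 - 6*7/2 = 42.5 - 21 = 21.5.
       U_Y = n1*n2 - U_X = 48 - 21.5 = 26.5.
Step 4: Ties are present, so use the tie-corrected normal approximation (with continuity correction) for the p-value.
Step 5: p-value = 0.796034; compare to alpha = 0.1. fail to reject H0.

U_X = 21.5, p = 0.796034, fail to reject H0 at alpha = 0.1.


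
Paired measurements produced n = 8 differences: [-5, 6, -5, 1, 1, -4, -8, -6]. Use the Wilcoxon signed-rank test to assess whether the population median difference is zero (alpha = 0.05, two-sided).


Step 1: Drop any zero differences (none here) and take |d_i|.
|d| = [5, 6, 5, 1, 1, 4, 8, 6]
Step 2: Midrank |d_i| (ties get averaged ranks).
ranks: |5|->4.5, |6|->6.5, |5|->4.5, |1|->1.5, |1|->1.5, |4|->3, |8|->8, |6|->6.5
Step 3: Attach original signs; sum ranks with positive sign and with negative sign.
W+ = 6.5 + 1.5 + 1.5 = 9.5
W- = 4.5 + 4.5 + 3 + 8 + 6.5 = 26.5
(Check: W+ + W- = 36 should equal n(n+1)/2 = 36.)
Step 4: Test statistic W = min(W+, W-) = 9.5.
Step 5: Ties in |d|, so use the tie-corrected normal approximation.
        E[W] = n(n+1)/4 = 8*9/4 = 18.
        Tie groups: |d|=1 (t=2), |d|=5 (t=2), |d|=6 (t=2); sum(t^3 - t) = 18.
        Var[W] = n(n+1)(2n+1)/24 - sum(t^3-t)/48 = 1224/24 - 18/48 = 50.625.
        z = (W - E[W]) / sqrt(Var[W]) = (9.5 - 18) / 7.1151 = -1.1946.
        Two-sided p = 2*Phi(z) = 0.232228.
Step 6: alpha = 0.05. fail to reject H0.

W+ = 9.5, W- = 26.5, W = min = 9.5, p = 0.232228, fail to reject H0.


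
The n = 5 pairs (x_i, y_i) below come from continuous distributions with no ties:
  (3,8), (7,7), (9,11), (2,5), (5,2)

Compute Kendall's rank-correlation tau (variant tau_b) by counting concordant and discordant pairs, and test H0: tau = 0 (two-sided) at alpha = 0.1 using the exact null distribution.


Step 1: Enumerate the 10 unordered pairs (i,j) with i<j and classify each by sign(x_j-x_i) * sign(y_j-y_i).
  (1,2):dx=+4,dy=-1->D; (1,3):dx=+6,dy=+3->C; (1,4):dx=-1,dy=-3->C; (1,5):dx=+2,dy=-6->D
  (2,3):dx=+2,dy=+4->C; (2,4):dx=-5,dy=-2->C; (2,5):dx=-2,dy=-5->C; (3,4):dx=-7,dy=-6->C
  (3,5):dx=-4,dy=-9->C; (4,5):dx=+3,dy=-3->D
Step 2: C = 7, D = 3, total pairs = 10.
Step 3: tau = (C - D)/(n(n-1)/2) = (7 - 3)/10 = 0.400000.
Step 4: Exact two-sided p-value (enumerate n! = 120 permutations of y under H0): p = 0.483333.
Step 5: alpha = 0.1. fail to reject H0.

tau_b = 0.4000 (C=7, D=3), p = 0.483333, fail to reject H0.


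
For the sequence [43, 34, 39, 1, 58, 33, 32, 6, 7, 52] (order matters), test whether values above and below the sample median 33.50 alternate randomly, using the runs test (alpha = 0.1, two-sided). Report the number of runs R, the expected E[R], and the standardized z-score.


Step 1: Compute median = 33.50; label A = above, B = below.
Labels in order: AAABABBBBA  (n_A = 5, n_B = 5)
Step 2: Count runs R = 5.
Step 3: Under H0 (random ordering), E[R] = 2*n_A*n_B/(n_A+n_B) + 1 = 2*5*5/10 + 1 = 6.0000.
        Var[R] = 2*n_A*n_B*(2*n_A*n_B - n_A - n_B) / ((n_A+n_B)^2 * (n_A+n_B-1)) = 2000/900 = 2.2222.
        SD[R] = 1.4907.
Step 4: Continuity-corrected z = (R + 0.5 - E[R]) / SD[R] = (5 + 0.5 - 6.0000) / 1.4907 = -0.3354.
Step 5: Two-sided p-value via normal approximation = 2*(1 - Phi(|z|)) = 0.737316.
Step 6: alpha = 0.1. fail to reject H0.

R = 5, z = -0.3354, p = 0.737316, fail to reject H0.


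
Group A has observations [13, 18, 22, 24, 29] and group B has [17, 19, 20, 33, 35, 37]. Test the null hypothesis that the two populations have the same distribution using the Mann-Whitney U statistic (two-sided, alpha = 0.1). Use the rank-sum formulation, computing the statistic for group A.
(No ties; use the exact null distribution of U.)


Step 1: Combine and sort all 11 observations; assign midranks.
sorted (value, group): (13,X), (17,Y), (18,X), (19,Y), (20,Y), (22,X), (24,X), (29,X), (33,Y), (35,Y), (37,Y)
ranks: 13->1, 17->2, 18->3, 19->4, 20->5, 22->6, 24->7, 29->8, 33->9, 35->10, 37->11
Step 2: Rank sum for X: R1 = 1 + 3 + 6 + 7 + 8 = 25.
Step 3: U_X = R1 - n1(n1+1)/2 = 25 - 5*6/2 = 25 - 15 = 10.
       U_Y = n1*n2 - U_X = 30 - 10 = 20.
Step 4: No ties, so the exact null distribution of U (based on enumerating the C(11,5) = 462 equally likely rank assignments) gives the two-sided p-value.
Step 5: p-value = 0.428571; compare to alpha = 0.1. fail to reject H0.

U_X = 10, p = 0.428571, fail to reject H0 at alpha = 0.1.
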